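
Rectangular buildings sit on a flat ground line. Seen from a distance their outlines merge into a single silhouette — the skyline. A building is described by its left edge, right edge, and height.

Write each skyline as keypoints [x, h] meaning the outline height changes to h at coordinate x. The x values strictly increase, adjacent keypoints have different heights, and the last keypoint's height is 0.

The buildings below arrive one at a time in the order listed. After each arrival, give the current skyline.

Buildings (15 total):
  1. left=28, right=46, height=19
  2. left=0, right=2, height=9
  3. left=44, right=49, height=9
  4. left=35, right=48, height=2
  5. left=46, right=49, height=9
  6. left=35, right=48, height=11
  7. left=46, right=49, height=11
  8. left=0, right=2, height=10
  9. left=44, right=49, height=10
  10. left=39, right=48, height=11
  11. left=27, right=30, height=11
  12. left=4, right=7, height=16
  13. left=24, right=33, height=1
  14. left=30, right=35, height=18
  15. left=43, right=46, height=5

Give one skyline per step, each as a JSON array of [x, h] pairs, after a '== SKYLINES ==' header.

== SKYLINES ==
[[28,19],[46,0]]
[[0,9],[2,0],[28,19],[46,0]]
[[0,9],[2,0],[28,19],[46,9],[49,0]]
[[0,9],[2,0],[28,19],[46,9],[49,0]]
[[0,9],[2,0],[28,19],[46,9],[49,0]]
[[0,9],[2,0],[28,19],[46,11],[48,9],[49,0]]
[[0,9],[2,0],[28,19],[46,11],[49,0]]
[[0,10],[2,0],[28,19],[46,11],[49,0]]
[[0,10],[2,0],[28,19],[46,11],[49,0]]
[[0,10],[2,0],[28,19],[46,11],[49,0]]
[[0,10],[2,0],[27,11],[28,19],[46,11],[49,0]]
[[0,10],[2,0],[4,16],[7,0],[27,11],[28,19],[46,11],[49,0]]
[[0,10],[2,0],[4,16],[7,0],[24,1],[27,11],[28,19],[46,11],[49,0]]
[[0,10],[2,0],[4,16],[7,0],[24,1],[27,11],[28,19],[46,11],[49,0]]
[[0,10],[2,0],[4,16],[7,0],[24,1],[27,11],[28,19],[46,11],[49,0]]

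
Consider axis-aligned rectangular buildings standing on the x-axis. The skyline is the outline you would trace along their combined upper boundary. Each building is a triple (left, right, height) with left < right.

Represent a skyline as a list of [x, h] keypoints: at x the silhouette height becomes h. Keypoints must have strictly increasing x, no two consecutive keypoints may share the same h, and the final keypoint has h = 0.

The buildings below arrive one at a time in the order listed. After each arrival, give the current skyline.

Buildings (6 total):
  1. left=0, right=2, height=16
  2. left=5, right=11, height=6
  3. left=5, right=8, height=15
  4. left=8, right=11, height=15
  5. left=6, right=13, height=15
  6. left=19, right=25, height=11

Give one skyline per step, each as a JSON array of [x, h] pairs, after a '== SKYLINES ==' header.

== SKYLINES ==
[[0,16],[2,0]]
[[0,16],[2,0],[5,6],[11,0]]
[[0,16],[2,0],[5,15],[8,6],[11,0]]
[[0,16],[2,0],[5,15],[11,0]]
[[0,16],[2,0],[5,15],[13,0]]
[[0,16],[2,0],[5,15],[13,0],[19,11],[25,0]]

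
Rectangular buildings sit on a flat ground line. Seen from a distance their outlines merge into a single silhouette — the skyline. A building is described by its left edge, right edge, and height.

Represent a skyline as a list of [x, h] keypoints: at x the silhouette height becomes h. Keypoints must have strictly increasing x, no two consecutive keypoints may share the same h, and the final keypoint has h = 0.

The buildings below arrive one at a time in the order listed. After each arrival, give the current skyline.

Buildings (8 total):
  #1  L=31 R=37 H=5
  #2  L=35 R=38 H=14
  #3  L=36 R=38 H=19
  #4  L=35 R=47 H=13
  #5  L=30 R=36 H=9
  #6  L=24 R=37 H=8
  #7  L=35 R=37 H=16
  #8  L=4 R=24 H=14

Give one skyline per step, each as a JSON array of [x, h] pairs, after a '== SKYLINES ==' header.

== SKYLINES ==
[[31,5],[37,0]]
[[31,5],[35,14],[38,0]]
[[31,5],[35,14],[36,19],[38,0]]
[[31,5],[35,14],[36,19],[38,13],[47,0]]
[[30,9],[35,14],[36,19],[38,13],[47,0]]
[[24,8],[30,9],[35,14],[36,19],[38,13],[47,0]]
[[24,8],[30,9],[35,16],[36,19],[38,13],[47,0]]
[[4,14],[24,8],[30,9],[35,16],[36,19],[38,13],[47,0]]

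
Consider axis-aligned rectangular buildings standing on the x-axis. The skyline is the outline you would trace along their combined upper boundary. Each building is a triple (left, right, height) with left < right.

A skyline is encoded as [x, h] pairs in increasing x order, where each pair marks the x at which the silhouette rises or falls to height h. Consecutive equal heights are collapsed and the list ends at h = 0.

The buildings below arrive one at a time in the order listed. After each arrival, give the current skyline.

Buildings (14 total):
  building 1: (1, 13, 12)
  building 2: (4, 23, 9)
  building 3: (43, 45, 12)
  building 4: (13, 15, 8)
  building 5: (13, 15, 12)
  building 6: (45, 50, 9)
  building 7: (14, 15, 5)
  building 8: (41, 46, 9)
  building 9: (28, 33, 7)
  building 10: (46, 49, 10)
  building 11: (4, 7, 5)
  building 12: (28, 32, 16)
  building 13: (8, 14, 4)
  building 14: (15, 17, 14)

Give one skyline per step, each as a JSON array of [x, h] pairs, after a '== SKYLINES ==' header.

== SKYLINES ==
[[1,12],[13,0]]
[[1,12],[13,9],[23,0]]
[[1,12],[13,9],[23,0],[43,12],[45,0]]
[[1,12],[13,9],[23,0],[43,12],[45,0]]
[[1,12],[15,9],[23,0],[43,12],[45,0]]
[[1,12],[15,9],[23,0],[43,12],[45,9],[50,0]]
[[1,12],[15,9],[23,0],[43,12],[45,9],[50,0]]
[[1,12],[15,9],[23,0],[41,9],[43,12],[45,9],[50,0]]
[[1,12],[15,9],[23,0],[28,7],[33,0],[41,9],[43,12],[45,9],[50,0]]
[[1,12],[15,9],[23,0],[28,7],[33,0],[41,9],[43,12],[45,9],[46,10],[49,9],[50,0]]
[[1,12],[15,9],[23,0],[28,7],[33,0],[41,9],[43,12],[45,9],[46,10],[49,9],[50,0]]
[[1,12],[15,9],[23,0],[28,16],[32,7],[33,0],[41,9],[43,12],[45,9],[46,10],[49,9],[50,0]]
[[1,12],[15,9],[23,0],[28,16],[32,7],[33,0],[41,9],[43,12],[45,9],[46,10],[49,9],[50,0]]
[[1,12],[15,14],[17,9],[23,0],[28,16],[32,7],[33,0],[41,9],[43,12],[45,9],[46,10],[49,9],[50,0]]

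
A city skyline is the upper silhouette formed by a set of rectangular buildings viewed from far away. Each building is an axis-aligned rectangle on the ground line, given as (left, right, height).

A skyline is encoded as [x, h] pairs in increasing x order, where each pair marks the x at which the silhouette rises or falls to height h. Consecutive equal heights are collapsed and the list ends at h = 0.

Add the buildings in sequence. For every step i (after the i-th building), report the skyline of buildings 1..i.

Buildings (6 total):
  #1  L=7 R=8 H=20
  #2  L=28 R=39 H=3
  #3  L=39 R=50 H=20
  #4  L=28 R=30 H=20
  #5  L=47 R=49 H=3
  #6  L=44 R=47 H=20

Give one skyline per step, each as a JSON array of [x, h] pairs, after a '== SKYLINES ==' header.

== SKYLINES ==
[[7,20],[8,0]]
[[7,20],[8,0],[28,3],[39,0]]
[[7,20],[8,0],[28,3],[39,20],[50,0]]
[[7,20],[8,0],[28,20],[30,3],[39,20],[50,0]]
[[7,20],[8,0],[28,20],[30,3],[39,20],[50,0]]
[[7,20],[8,0],[28,20],[30,3],[39,20],[50,0]]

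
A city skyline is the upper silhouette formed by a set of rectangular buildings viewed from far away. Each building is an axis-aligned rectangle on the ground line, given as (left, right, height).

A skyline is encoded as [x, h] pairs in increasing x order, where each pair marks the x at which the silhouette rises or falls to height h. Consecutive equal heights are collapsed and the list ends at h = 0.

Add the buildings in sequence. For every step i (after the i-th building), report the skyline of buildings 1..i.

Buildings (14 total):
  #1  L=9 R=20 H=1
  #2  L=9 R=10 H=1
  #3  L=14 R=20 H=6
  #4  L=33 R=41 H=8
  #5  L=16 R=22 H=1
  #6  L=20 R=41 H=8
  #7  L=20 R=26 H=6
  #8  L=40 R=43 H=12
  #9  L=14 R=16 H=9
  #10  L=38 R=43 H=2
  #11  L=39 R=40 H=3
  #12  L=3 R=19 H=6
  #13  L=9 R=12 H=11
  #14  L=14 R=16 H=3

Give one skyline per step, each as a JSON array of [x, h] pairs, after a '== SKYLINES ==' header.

== SKYLINES ==
[[9,1],[20,0]]
[[9,1],[20,0]]
[[9,1],[14,6],[20,0]]
[[9,1],[14,6],[20,0],[33,8],[41,0]]
[[9,1],[14,6],[20,1],[22,0],[33,8],[41,0]]
[[9,1],[14,6],[20,8],[41,0]]
[[9,1],[14,6],[20,8],[41,0]]
[[9,1],[14,6],[20,8],[40,12],[43,0]]
[[9,1],[14,9],[16,6],[20,8],[40,12],[43,0]]
[[9,1],[14,9],[16,6],[20,8],[40,12],[43,0]]
[[9,1],[14,9],[16,6],[20,8],[40,12],[43,0]]
[[3,6],[14,9],[16,6],[20,8],[40,12],[43,0]]
[[3,6],[9,11],[12,6],[14,9],[16,6],[20,8],[40,12],[43,0]]
[[3,6],[9,11],[12,6],[14,9],[16,6],[20,8],[40,12],[43,0]]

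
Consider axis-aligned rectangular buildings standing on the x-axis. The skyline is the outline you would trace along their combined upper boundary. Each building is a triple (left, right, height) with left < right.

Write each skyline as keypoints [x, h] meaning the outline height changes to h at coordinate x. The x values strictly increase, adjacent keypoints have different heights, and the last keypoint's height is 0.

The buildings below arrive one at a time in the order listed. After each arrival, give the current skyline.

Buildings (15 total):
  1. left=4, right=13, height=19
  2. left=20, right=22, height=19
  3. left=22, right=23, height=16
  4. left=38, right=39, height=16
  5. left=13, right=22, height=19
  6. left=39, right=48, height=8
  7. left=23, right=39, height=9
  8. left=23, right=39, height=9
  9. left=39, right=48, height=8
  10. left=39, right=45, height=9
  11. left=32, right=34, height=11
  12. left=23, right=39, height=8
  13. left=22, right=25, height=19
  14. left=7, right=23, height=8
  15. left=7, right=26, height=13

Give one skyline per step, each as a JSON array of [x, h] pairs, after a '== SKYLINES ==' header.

== SKYLINES ==
[[4,19],[13,0]]
[[4,19],[13,0],[20,19],[22,0]]
[[4,19],[13,0],[20,19],[22,16],[23,0]]
[[4,19],[13,0],[20,19],[22,16],[23,0],[38,16],[39,0]]
[[4,19],[22,16],[23,0],[38,16],[39,0]]
[[4,19],[22,16],[23,0],[38,16],[39,8],[48,0]]
[[4,19],[22,16],[23,9],[38,16],[39,8],[48,0]]
[[4,19],[22,16],[23,9],[38,16],[39,8],[48,0]]
[[4,19],[22,16],[23,9],[38,16],[39,8],[48,0]]
[[4,19],[22,16],[23,9],[38,16],[39,9],[45,8],[48,0]]
[[4,19],[22,16],[23,9],[32,11],[34,9],[38,16],[39,9],[45,8],[48,0]]
[[4,19],[22,16],[23,9],[32,11],[34,9],[38,16],[39,9],[45,8],[48,0]]
[[4,19],[25,9],[32,11],[34,9],[38,16],[39,9],[45,8],[48,0]]
[[4,19],[25,9],[32,11],[34,9],[38,16],[39,9],[45,8],[48,0]]
[[4,19],[25,13],[26,9],[32,11],[34,9],[38,16],[39,9],[45,8],[48,0]]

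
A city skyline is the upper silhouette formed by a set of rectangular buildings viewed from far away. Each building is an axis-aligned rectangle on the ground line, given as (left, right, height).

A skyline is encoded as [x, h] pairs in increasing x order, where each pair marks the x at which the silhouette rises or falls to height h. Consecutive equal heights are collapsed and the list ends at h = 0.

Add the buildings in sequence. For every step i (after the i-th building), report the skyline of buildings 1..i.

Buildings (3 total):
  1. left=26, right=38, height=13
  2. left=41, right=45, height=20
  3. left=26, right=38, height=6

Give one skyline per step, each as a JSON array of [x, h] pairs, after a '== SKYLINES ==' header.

== SKYLINES ==
[[26,13],[38,0]]
[[26,13],[38,0],[41,20],[45,0]]
[[26,13],[38,0],[41,20],[45,0]]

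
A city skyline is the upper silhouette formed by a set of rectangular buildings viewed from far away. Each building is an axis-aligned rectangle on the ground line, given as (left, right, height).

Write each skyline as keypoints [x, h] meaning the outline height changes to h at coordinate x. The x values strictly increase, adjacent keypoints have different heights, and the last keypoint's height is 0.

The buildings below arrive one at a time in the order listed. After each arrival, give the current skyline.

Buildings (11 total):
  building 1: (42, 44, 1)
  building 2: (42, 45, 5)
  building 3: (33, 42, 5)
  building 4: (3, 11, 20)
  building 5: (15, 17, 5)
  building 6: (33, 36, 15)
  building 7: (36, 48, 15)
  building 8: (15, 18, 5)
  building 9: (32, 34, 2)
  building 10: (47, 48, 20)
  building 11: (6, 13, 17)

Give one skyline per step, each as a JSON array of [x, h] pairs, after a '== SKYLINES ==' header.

== SKYLINES ==
[[42,1],[44,0]]
[[42,5],[45,0]]
[[33,5],[45,0]]
[[3,20],[11,0],[33,5],[45,0]]
[[3,20],[11,0],[15,5],[17,0],[33,5],[45,0]]
[[3,20],[11,0],[15,5],[17,0],[33,15],[36,5],[45,0]]
[[3,20],[11,0],[15,5],[17,0],[33,15],[48,0]]
[[3,20],[11,0],[15,5],[18,0],[33,15],[48,0]]
[[3,20],[11,0],[15,5],[18,0],[32,2],[33,15],[48,0]]
[[3,20],[11,0],[15,5],[18,0],[32,2],[33,15],[47,20],[48,0]]
[[3,20],[11,17],[13,0],[15,5],[18,0],[32,2],[33,15],[47,20],[48,0]]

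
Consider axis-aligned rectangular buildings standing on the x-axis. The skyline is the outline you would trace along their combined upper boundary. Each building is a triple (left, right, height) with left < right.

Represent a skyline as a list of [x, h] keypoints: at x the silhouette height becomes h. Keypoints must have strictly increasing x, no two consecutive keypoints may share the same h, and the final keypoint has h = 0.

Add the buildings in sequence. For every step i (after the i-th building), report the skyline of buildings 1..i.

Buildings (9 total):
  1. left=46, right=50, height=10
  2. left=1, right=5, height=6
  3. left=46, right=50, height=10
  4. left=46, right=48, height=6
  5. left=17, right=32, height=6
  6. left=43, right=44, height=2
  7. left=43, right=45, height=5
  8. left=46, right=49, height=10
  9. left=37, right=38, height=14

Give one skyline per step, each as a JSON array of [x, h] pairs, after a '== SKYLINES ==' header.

== SKYLINES ==
[[46,10],[50,0]]
[[1,6],[5,0],[46,10],[50,0]]
[[1,6],[5,0],[46,10],[50,0]]
[[1,6],[5,0],[46,10],[50,0]]
[[1,6],[5,0],[17,6],[32,0],[46,10],[50,0]]
[[1,6],[5,0],[17,6],[32,0],[43,2],[44,0],[46,10],[50,0]]
[[1,6],[5,0],[17,6],[32,0],[43,5],[45,0],[46,10],[50,0]]
[[1,6],[5,0],[17,6],[32,0],[43,5],[45,0],[46,10],[50,0]]
[[1,6],[5,0],[17,6],[32,0],[37,14],[38,0],[43,5],[45,0],[46,10],[50,0]]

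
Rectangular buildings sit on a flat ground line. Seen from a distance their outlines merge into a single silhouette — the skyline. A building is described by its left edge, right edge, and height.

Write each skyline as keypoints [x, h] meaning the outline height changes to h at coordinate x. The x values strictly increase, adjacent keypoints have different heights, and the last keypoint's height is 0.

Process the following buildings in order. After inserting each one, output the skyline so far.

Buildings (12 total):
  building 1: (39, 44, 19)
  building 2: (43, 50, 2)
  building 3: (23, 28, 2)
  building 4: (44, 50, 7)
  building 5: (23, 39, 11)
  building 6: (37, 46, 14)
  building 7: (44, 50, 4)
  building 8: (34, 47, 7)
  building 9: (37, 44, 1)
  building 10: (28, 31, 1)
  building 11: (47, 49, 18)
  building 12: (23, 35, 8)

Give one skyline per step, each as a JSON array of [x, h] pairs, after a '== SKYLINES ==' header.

== SKYLINES ==
[[39,19],[44,0]]
[[39,19],[44,2],[50,0]]
[[23,2],[28,0],[39,19],[44,2],[50,0]]
[[23,2],[28,0],[39,19],[44,7],[50,0]]
[[23,11],[39,19],[44,7],[50,0]]
[[23,11],[37,14],[39,19],[44,14],[46,7],[50,0]]
[[23,11],[37,14],[39,19],[44,14],[46,7],[50,0]]
[[23,11],[37,14],[39,19],[44,14],[46,7],[50,0]]
[[23,11],[37,14],[39,19],[44,14],[46,7],[50,0]]
[[23,11],[37,14],[39,19],[44,14],[46,7],[50,0]]
[[23,11],[37,14],[39,19],[44,14],[46,7],[47,18],[49,7],[50,0]]
[[23,11],[37,14],[39,19],[44,14],[46,7],[47,18],[49,7],[50,0]]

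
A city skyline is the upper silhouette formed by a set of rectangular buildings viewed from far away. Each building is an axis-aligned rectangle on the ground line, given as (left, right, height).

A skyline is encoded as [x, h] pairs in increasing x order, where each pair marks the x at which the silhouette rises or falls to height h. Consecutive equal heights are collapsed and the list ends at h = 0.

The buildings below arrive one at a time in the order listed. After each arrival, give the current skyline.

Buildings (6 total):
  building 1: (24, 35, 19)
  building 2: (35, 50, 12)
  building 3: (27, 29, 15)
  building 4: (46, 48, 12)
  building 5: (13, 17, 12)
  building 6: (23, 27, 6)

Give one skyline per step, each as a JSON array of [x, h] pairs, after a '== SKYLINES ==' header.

== SKYLINES ==
[[24,19],[35,0]]
[[24,19],[35,12],[50,0]]
[[24,19],[35,12],[50,0]]
[[24,19],[35,12],[50,0]]
[[13,12],[17,0],[24,19],[35,12],[50,0]]
[[13,12],[17,0],[23,6],[24,19],[35,12],[50,0]]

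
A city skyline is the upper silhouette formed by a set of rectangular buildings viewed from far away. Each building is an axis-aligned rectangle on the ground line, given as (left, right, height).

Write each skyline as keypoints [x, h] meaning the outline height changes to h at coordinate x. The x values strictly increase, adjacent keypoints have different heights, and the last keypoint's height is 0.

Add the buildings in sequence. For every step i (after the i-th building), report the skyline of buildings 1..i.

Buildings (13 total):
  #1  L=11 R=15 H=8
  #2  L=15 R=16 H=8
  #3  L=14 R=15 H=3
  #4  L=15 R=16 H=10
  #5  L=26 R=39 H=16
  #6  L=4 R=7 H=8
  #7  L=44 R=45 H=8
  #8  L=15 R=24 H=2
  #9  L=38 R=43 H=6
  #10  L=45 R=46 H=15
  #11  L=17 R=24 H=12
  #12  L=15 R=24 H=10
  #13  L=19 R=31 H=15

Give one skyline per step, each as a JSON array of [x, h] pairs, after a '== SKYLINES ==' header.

== SKYLINES ==
[[11,8],[15,0]]
[[11,8],[16,0]]
[[11,8],[16,0]]
[[11,8],[15,10],[16,0]]
[[11,8],[15,10],[16,0],[26,16],[39,0]]
[[4,8],[7,0],[11,8],[15,10],[16,0],[26,16],[39,0]]
[[4,8],[7,0],[11,8],[15,10],[16,0],[26,16],[39,0],[44,8],[45,0]]
[[4,8],[7,0],[11,8],[15,10],[16,2],[24,0],[26,16],[39,0],[44,8],[45,0]]
[[4,8],[7,0],[11,8],[15,10],[16,2],[24,0],[26,16],[39,6],[43,0],[44,8],[45,0]]
[[4,8],[7,0],[11,8],[15,10],[16,2],[24,0],[26,16],[39,6],[43,0],[44,8],[45,15],[46,0]]
[[4,8],[7,0],[11,8],[15,10],[16,2],[17,12],[24,0],[26,16],[39,6],[43,0],[44,8],[45,15],[46,0]]
[[4,8],[7,0],[11,8],[15,10],[17,12],[24,0],[26,16],[39,6],[43,0],[44,8],[45,15],[46,0]]
[[4,8],[7,0],[11,8],[15,10],[17,12],[19,15],[26,16],[39,6],[43,0],[44,8],[45,15],[46,0]]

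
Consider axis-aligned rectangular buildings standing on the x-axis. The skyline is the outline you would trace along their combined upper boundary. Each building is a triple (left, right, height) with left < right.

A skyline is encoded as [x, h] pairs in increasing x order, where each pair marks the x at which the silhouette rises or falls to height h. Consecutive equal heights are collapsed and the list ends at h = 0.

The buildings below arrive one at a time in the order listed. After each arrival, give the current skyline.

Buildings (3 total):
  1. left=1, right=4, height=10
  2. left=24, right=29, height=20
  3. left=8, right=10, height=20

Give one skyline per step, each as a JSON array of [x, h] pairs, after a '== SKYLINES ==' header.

== SKYLINES ==
[[1,10],[4,0]]
[[1,10],[4,0],[24,20],[29,0]]
[[1,10],[4,0],[8,20],[10,0],[24,20],[29,0]]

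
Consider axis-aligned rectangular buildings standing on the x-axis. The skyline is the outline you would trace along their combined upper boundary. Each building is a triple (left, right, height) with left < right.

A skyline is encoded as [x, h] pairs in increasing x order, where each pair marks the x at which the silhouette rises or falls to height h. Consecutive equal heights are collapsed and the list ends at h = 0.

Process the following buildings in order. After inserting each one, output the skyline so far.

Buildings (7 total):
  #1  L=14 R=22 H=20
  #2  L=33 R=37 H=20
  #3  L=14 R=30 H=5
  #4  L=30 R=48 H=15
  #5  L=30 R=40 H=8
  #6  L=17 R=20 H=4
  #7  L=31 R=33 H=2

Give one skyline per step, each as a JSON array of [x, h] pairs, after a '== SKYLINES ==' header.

== SKYLINES ==
[[14,20],[22,0]]
[[14,20],[22,0],[33,20],[37,0]]
[[14,20],[22,5],[30,0],[33,20],[37,0]]
[[14,20],[22,5],[30,15],[33,20],[37,15],[48,0]]
[[14,20],[22,5],[30,15],[33,20],[37,15],[48,0]]
[[14,20],[22,5],[30,15],[33,20],[37,15],[48,0]]
[[14,20],[22,5],[30,15],[33,20],[37,15],[48,0]]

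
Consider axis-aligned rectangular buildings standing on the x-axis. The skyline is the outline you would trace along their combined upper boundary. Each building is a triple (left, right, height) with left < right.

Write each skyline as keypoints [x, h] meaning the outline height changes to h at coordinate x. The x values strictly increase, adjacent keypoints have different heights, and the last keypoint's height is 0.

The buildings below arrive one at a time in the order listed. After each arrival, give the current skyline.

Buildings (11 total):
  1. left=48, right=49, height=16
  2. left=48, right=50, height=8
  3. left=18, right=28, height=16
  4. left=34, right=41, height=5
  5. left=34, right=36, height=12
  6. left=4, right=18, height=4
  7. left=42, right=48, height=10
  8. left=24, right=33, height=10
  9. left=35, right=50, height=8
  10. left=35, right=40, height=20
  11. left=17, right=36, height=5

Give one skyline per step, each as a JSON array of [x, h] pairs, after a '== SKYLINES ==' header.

== SKYLINES ==
[[48,16],[49,0]]
[[48,16],[49,8],[50,0]]
[[18,16],[28,0],[48,16],[49,8],[50,0]]
[[18,16],[28,0],[34,5],[41,0],[48,16],[49,8],[50,0]]
[[18,16],[28,0],[34,12],[36,5],[41,0],[48,16],[49,8],[50,0]]
[[4,4],[18,16],[28,0],[34,12],[36,5],[41,0],[48,16],[49,8],[50,0]]
[[4,4],[18,16],[28,0],[34,12],[36,5],[41,0],[42,10],[48,16],[49,8],[50,0]]
[[4,4],[18,16],[28,10],[33,0],[34,12],[36,5],[41,0],[42,10],[48,16],[49,8],[50,0]]
[[4,4],[18,16],[28,10],[33,0],[34,12],[36,8],[42,10],[48,16],[49,8],[50,0]]
[[4,4],[18,16],[28,10],[33,0],[34,12],[35,20],[40,8],[42,10],[48,16],[49,8],[50,0]]
[[4,4],[17,5],[18,16],[28,10],[33,5],[34,12],[35,20],[40,8],[42,10],[48,16],[49,8],[50,0]]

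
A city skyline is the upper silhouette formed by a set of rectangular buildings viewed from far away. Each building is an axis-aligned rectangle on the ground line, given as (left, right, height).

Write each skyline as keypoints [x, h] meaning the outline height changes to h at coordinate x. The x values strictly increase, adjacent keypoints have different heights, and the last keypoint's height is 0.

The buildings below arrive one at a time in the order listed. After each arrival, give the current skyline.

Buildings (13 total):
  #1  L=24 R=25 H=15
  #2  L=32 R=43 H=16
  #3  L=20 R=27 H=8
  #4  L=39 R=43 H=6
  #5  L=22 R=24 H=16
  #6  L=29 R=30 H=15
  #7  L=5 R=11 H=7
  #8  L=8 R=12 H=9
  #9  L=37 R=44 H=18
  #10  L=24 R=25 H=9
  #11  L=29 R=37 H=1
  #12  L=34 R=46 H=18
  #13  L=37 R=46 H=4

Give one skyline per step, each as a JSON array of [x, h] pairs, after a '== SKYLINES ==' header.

== SKYLINES ==
[[24,15],[25,0]]
[[24,15],[25,0],[32,16],[43,0]]
[[20,8],[24,15],[25,8],[27,0],[32,16],[43,0]]
[[20,8],[24,15],[25,8],[27,0],[32,16],[43,0]]
[[20,8],[22,16],[24,15],[25,8],[27,0],[32,16],[43,0]]
[[20,8],[22,16],[24,15],[25,8],[27,0],[29,15],[30,0],[32,16],[43,0]]
[[5,7],[11,0],[20,8],[22,16],[24,15],[25,8],[27,0],[29,15],[30,0],[32,16],[43,0]]
[[5,7],[8,9],[12,0],[20,8],[22,16],[24,15],[25,8],[27,0],[29,15],[30,0],[32,16],[43,0]]
[[5,7],[8,9],[12,0],[20,8],[22,16],[24,15],[25,8],[27,0],[29,15],[30,0],[32,16],[37,18],[44,0]]
[[5,7],[8,9],[12,0],[20,8],[22,16],[24,15],[25,8],[27,0],[29,15],[30,0],[32,16],[37,18],[44,0]]
[[5,7],[8,9],[12,0],[20,8],[22,16],[24,15],[25,8],[27,0],[29,15],[30,1],[32,16],[37,18],[44,0]]
[[5,7],[8,9],[12,0],[20,8],[22,16],[24,15],[25,8],[27,0],[29,15],[30,1],[32,16],[34,18],[46,0]]
[[5,7],[8,9],[12,0],[20,8],[22,16],[24,15],[25,8],[27,0],[29,15],[30,1],[32,16],[34,18],[46,0]]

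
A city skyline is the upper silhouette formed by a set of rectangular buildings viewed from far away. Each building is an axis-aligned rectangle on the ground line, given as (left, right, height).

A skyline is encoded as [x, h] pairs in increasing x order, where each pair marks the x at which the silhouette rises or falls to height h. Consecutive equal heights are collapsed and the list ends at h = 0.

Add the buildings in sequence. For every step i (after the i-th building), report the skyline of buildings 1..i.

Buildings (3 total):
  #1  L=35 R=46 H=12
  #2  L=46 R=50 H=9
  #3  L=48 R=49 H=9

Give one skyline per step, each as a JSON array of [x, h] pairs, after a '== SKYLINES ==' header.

== SKYLINES ==
[[35,12],[46,0]]
[[35,12],[46,9],[50,0]]
[[35,12],[46,9],[50,0]]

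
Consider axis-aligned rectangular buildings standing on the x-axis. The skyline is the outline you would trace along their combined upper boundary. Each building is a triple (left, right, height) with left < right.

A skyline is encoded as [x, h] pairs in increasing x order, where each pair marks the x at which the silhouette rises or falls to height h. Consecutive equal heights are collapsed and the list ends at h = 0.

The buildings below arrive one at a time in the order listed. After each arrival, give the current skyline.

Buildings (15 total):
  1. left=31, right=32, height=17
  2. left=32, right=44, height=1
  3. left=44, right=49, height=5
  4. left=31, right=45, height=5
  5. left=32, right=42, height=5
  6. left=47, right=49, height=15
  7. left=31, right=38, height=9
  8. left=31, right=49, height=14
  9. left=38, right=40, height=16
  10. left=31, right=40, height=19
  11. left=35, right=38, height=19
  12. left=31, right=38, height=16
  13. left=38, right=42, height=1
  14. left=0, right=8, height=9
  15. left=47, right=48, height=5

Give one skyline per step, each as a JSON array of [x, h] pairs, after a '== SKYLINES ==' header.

== SKYLINES ==
[[31,17],[32,0]]
[[31,17],[32,1],[44,0]]
[[31,17],[32,1],[44,5],[49,0]]
[[31,17],[32,5],[49,0]]
[[31,17],[32,5],[49,0]]
[[31,17],[32,5],[47,15],[49,0]]
[[31,17],[32,9],[38,5],[47,15],[49,0]]
[[31,17],[32,14],[47,15],[49,0]]
[[31,17],[32,14],[38,16],[40,14],[47,15],[49,0]]
[[31,19],[40,14],[47,15],[49,0]]
[[31,19],[40,14],[47,15],[49,0]]
[[31,19],[40,14],[47,15],[49,0]]
[[31,19],[40,14],[47,15],[49,0]]
[[0,9],[8,0],[31,19],[40,14],[47,15],[49,0]]
[[0,9],[8,0],[31,19],[40,14],[47,15],[49,0]]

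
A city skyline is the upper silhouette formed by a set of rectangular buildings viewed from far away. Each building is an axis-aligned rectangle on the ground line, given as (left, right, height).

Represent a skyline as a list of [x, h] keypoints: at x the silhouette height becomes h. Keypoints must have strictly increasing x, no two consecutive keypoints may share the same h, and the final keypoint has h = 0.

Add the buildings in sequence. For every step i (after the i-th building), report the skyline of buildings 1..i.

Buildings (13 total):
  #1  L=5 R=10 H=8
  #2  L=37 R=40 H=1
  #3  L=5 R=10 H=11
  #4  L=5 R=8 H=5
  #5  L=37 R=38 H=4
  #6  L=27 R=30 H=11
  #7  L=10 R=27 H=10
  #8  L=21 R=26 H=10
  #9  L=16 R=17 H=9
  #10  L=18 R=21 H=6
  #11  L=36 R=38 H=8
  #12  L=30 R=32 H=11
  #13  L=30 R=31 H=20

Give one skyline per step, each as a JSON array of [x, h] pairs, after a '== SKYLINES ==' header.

== SKYLINES ==
[[5,8],[10,0]]
[[5,8],[10,0],[37,1],[40,0]]
[[5,11],[10,0],[37,1],[40,0]]
[[5,11],[10,0],[37,1],[40,0]]
[[5,11],[10,0],[37,4],[38,1],[40,0]]
[[5,11],[10,0],[27,11],[30,0],[37,4],[38,1],[40,0]]
[[5,11],[10,10],[27,11],[30,0],[37,4],[38,1],[40,0]]
[[5,11],[10,10],[27,11],[30,0],[37,4],[38,1],[40,0]]
[[5,11],[10,10],[27,11],[30,0],[37,4],[38,1],[40,0]]
[[5,11],[10,10],[27,11],[30,0],[37,4],[38,1],[40,0]]
[[5,11],[10,10],[27,11],[30,0],[36,8],[38,1],[40,0]]
[[5,11],[10,10],[27,11],[32,0],[36,8],[38,1],[40,0]]
[[5,11],[10,10],[27,11],[30,20],[31,11],[32,0],[36,8],[38,1],[40,0]]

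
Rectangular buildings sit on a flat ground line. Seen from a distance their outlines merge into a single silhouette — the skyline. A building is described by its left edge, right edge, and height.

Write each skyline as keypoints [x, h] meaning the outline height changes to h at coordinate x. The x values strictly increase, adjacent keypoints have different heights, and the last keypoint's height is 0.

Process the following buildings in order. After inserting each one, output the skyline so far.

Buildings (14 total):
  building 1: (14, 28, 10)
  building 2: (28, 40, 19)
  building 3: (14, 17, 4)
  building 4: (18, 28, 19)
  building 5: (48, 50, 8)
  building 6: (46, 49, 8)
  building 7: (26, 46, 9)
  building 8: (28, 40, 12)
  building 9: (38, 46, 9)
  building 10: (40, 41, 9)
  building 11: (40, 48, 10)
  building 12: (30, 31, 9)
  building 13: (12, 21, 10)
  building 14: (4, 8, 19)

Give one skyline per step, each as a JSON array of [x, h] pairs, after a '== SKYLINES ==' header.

== SKYLINES ==
[[14,10],[28,0]]
[[14,10],[28,19],[40,0]]
[[14,10],[28,19],[40,0]]
[[14,10],[18,19],[40,0]]
[[14,10],[18,19],[40,0],[48,8],[50,0]]
[[14,10],[18,19],[40,0],[46,8],[50,0]]
[[14,10],[18,19],[40,9],[46,8],[50,0]]
[[14,10],[18,19],[40,9],[46,8],[50,0]]
[[14,10],[18,19],[40,9],[46,8],[50,0]]
[[14,10],[18,19],[40,9],[46,8],[50,0]]
[[14,10],[18,19],[40,10],[48,8],[50,0]]
[[14,10],[18,19],[40,10],[48,8],[50,0]]
[[12,10],[18,19],[40,10],[48,8],[50,0]]
[[4,19],[8,0],[12,10],[18,19],[40,10],[48,8],[50,0]]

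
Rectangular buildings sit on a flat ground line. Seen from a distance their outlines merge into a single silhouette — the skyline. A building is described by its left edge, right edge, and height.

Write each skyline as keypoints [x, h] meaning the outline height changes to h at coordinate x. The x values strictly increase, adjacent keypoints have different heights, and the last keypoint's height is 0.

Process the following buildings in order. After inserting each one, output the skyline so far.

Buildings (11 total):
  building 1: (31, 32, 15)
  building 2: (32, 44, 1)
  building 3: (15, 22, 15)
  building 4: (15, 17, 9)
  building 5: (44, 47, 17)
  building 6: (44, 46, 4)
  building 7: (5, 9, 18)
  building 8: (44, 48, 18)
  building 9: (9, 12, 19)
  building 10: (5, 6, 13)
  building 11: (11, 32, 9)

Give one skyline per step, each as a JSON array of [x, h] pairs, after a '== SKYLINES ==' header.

== SKYLINES ==
[[31,15],[32,0]]
[[31,15],[32,1],[44,0]]
[[15,15],[22,0],[31,15],[32,1],[44,0]]
[[15,15],[22,0],[31,15],[32,1],[44,0]]
[[15,15],[22,0],[31,15],[32,1],[44,17],[47,0]]
[[15,15],[22,0],[31,15],[32,1],[44,17],[47,0]]
[[5,18],[9,0],[15,15],[22,0],[31,15],[32,1],[44,17],[47,0]]
[[5,18],[9,0],[15,15],[22,0],[31,15],[32,1],[44,18],[48,0]]
[[5,18],[9,19],[12,0],[15,15],[22,0],[31,15],[32,1],[44,18],[48,0]]
[[5,18],[9,19],[12,0],[15,15],[22,0],[31,15],[32,1],[44,18],[48,0]]
[[5,18],[9,19],[12,9],[15,15],[22,9],[31,15],[32,1],[44,18],[48,0]]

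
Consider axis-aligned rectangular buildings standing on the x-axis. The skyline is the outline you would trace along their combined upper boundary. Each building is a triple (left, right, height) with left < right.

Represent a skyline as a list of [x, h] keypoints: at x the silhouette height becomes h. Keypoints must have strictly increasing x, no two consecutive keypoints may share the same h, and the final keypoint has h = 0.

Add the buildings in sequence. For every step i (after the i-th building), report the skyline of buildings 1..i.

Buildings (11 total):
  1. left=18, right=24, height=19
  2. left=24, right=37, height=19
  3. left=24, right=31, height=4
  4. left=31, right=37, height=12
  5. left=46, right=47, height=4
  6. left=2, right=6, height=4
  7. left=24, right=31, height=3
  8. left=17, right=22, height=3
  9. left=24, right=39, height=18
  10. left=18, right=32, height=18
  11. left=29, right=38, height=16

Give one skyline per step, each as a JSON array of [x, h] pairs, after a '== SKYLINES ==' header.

== SKYLINES ==
[[18,19],[24,0]]
[[18,19],[37,0]]
[[18,19],[37,0]]
[[18,19],[37,0]]
[[18,19],[37,0],[46,4],[47,0]]
[[2,4],[6,0],[18,19],[37,0],[46,4],[47,0]]
[[2,4],[6,0],[18,19],[37,0],[46,4],[47,0]]
[[2,4],[6,0],[17,3],[18,19],[37,0],[46,4],[47,0]]
[[2,4],[6,0],[17,3],[18,19],[37,18],[39,0],[46,4],[47,0]]
[[2,4],[6,0],[17,3],[18,19],[37,18],[39,0],[46,4],[47,0]]
[[2,4],[6,0],[17,3],[18,19],[37,18],[39,0],[46,4],[47,0]]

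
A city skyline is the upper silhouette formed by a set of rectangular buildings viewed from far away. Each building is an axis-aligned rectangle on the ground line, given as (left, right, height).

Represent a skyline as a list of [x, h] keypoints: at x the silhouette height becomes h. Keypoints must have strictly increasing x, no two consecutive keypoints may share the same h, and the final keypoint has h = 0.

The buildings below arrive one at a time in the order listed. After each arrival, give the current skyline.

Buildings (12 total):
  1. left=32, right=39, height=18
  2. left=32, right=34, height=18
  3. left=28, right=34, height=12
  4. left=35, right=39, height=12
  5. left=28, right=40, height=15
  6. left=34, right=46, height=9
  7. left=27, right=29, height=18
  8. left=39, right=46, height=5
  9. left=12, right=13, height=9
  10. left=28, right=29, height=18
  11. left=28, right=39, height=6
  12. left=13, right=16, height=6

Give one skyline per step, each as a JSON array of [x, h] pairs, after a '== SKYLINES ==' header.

== SKYLINES ==
[[32,18],[39,0]]
[[32,18],[39,0]]
[[28,12],[32,18],[39,0]]
[[28,12],[32,18],[39,0]]
[[28,15],[32,18],[39,15],[40,0]]
[[28,15],[32,18],[39,15],[40,9],[46,0]]
[[27,18],[29,15],[32,18],[39,15],[40,9],[46,0]]
[[27,18],[29,15],[32,18],[39,15],[40,9],[46,0]]
[[12,9],[13,0],[27,18],[29,15],[32,18],[39,15],[40,9],[46,0]]
[[12,9],[13,0],[27,18],[29,15],[32,18],[39,15],[40,9],[46,0]]
[[12,9],[13,0],[27,18],[29,15],[32,18],[39,15],[40,9],[46,0]]
[[12,9],[13,6],[16,0],[27,18],[29,15],[32,18],[39,15],[40,9],[46,0]]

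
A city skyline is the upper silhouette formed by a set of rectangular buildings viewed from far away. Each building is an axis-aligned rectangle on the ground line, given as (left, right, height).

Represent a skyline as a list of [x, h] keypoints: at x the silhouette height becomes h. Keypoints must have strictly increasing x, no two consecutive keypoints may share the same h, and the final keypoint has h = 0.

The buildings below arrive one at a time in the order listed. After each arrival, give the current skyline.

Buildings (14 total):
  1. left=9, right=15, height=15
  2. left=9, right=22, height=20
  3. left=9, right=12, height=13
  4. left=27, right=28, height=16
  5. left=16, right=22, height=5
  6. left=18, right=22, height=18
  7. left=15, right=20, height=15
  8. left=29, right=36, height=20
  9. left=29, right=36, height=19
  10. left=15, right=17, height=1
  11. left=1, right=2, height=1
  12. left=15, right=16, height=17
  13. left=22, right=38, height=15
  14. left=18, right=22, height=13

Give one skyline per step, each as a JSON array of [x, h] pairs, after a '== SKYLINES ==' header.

== SKYLINES ==
[[9,15],[15,0]]
[[9,20],[22,0]]
[[9,20],[22,0]]
[[9,20],[22,0],[27,16],[28,0]]
[[9,20],[22,0],[27,16],[28,0]]
[[9,20],[22,0],[27,16],[28,0]]
[[9,20],[22,0],[27,16],[28,0]]
[[9,20],[22,0],[27,16],[28,0],[29,20],[36,0]]
[[9,20],[22,0],[27,16],[28,0],[29,20],[36,0]]
[[9,20],[22,0],[27,16],[28,0],[29,20],[36,0]]
[[1,1],[2,0],[9,20],[22,0],[27,16],[28,0],[29,20],[36,0]]
[[1,1],[2,0],[9,20],[22,0],[27,16],[28,0],[29,20],[36,0]]
[[1,1],[2,0],[9,20],[22,15],[27,16],[28,15],[29,20],[36,15],[38,0]]
[[1,1],[2,0],[9,20],[22,15],[27,16],[28,15],[29,20],[36,15],[38,0]]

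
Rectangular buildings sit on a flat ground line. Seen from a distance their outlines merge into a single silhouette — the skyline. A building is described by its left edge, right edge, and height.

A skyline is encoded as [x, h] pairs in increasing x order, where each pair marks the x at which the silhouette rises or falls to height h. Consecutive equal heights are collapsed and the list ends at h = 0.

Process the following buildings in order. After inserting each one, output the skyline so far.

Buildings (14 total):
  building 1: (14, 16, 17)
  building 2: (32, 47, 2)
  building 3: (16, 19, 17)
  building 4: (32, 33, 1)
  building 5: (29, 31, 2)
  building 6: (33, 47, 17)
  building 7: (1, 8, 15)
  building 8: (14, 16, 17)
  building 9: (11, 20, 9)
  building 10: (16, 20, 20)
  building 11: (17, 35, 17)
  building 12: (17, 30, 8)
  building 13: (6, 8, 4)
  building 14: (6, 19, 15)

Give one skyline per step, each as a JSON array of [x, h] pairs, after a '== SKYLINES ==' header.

== SKYLINES ==
[[14,17],[16,0]]
[[14,17],[16,0],[32,2],[47,0]]
[[14,17],[19,0],[32,2],[47,0]]
[[14,17],[19,0],[32,2],[47,0]]
[[14,17],[19,0],[29,2],[31,0],[32,2],[47,0]]
[[14,17],[19,0],[29,2],[31,0],[32,2],[33,17],[47,0]]
[[1,15],[8,0],[14,17],[19,0],[29,2],[31,0],[32,2],[33,17],[47,0]]
[[1,15],[8,0],[14,17],[19,0],[29,2],[31,0],[32,2],[33,17],[47,0]]
[[1,15],[8,0],[11,9],[14,17],[19,9],[20,0],[29,2],[31,0],[32,2],[33,17],[47,0]]
[[1,15],[8,0],[11,9],[14,17],[16,20],[20,0],[29,2],[31,0],[32,2],[33,17],[47,0]]
[[1,15],[8,0],[11,9],[14,17],[16,20],[20,17],[47,0]]
[[1,15],[8,0],[11,9],[14,17],[16,20],[20,17],[47,0]]
[[1,15],[8,0],[11,9],[14,17],[16,20],[20,17],[47,0]]
[[1,15],[14,17],[16,20],[20,17],[47,0]]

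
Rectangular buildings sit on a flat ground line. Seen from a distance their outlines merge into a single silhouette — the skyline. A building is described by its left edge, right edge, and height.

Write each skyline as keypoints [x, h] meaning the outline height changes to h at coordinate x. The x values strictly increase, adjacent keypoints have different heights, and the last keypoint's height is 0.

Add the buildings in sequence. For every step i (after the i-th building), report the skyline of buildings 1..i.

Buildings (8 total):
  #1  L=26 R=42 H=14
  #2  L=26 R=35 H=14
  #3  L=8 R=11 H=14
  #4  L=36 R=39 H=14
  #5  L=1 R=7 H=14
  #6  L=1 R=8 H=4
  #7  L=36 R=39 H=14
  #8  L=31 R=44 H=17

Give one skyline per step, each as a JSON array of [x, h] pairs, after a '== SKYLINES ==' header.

== SKYLINES ==
[[26,14],[42,0]]
[[26,14],[42,0]]
[[8,14],[11,0],[26,14],[42,0]]
[[8,14],[11,0],[26,14],[42,0]]
[[1,14],[7,0],[8,14],[11,0],[26,14],[42,0]]
[[1,14],[7,4],[8,14],[11,0],[26,14],[42,0]]
[[1,14],[7,4],[8,14],[11,0],[26,14],[42,0]]
[[1,14],[7,4],[8,14],[11,0],[26,14],[31,17],[44,0]]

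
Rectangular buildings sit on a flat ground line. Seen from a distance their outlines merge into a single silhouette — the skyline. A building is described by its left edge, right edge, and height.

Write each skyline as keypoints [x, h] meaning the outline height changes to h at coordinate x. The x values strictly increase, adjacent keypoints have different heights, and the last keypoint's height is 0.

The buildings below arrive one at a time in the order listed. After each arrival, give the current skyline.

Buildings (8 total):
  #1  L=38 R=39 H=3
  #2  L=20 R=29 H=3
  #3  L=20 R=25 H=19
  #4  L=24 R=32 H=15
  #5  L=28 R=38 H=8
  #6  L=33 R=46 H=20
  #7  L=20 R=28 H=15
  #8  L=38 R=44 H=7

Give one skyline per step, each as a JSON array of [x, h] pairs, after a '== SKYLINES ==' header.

== SKYLINES ==
[[38,3],[39,0]]
[[20,3],[29,0],[38,3],[39,0]]
[[20,19],[25,3],[29,0],[38,3],[39,0]]
[[20,19],[25,15],[32,0],[38,3],[39,0]]
[[20,19],[25,15],[32,8],[38,3],[39,0]]
[[20,19],[25,15],[32,8],[33,20],[46,0]]
[[20,19],[25,15],[32,8],[33,20],[46,0]]
[[20,19],[25,15],[32,8],[33,20],[46,0]]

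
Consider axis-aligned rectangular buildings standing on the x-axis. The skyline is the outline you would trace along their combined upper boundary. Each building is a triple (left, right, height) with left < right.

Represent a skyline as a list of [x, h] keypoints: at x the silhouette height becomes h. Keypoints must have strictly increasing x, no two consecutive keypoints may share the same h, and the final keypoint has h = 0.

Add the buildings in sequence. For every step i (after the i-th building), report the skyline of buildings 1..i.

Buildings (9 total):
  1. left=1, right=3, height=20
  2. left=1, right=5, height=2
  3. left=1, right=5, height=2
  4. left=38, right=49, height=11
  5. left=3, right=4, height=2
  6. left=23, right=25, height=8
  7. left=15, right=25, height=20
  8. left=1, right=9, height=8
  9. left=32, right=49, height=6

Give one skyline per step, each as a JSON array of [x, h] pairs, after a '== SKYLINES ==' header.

== SKYLINES ==
[[1,20],[3,0]]
[[1,20],[3,2],[5,0]]
[[1,20],[3,2],[5,0]]
[[1,20],[3,2],[5,0],[38,11],[49,0]]
[[1,20],[3,2],[5,0],[38,11],[49,0]]
[[1,20],[3,2],[5,0],[23,8],[25,0],[38,11],[49,0]]
[[1,20],[3,2],[5,0],[15,20],[25,0],[38,11],[49,0]]
[[1,20],[3,8],[9,0],[15,20],[25,0],[38,11],[49,0]]
[[1,20],[3,8],[9,0],[15,20],[25,0],[32,6],[38,11],[49,0]]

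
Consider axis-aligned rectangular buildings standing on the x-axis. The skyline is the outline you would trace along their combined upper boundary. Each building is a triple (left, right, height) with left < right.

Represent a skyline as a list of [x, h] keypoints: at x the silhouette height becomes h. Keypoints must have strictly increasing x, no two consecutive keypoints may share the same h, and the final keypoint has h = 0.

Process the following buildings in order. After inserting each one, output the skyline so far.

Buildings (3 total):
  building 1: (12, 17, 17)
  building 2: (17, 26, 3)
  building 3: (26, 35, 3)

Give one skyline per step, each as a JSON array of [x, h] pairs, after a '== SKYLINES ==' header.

== SKYLINES ==
[[12,17],[17,0]]
[[12,17],[17,3],[26,0]]
[[12,17],[17,3],[35,0]]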